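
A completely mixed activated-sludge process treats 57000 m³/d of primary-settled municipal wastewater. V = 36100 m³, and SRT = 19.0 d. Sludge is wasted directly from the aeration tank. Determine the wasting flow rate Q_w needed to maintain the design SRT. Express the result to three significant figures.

Q_w ≈ 1900 m³/d

Wasting from the aeration tank: Q_w = V / θ_c = 36100 / 19.0 = 1900 m³/d.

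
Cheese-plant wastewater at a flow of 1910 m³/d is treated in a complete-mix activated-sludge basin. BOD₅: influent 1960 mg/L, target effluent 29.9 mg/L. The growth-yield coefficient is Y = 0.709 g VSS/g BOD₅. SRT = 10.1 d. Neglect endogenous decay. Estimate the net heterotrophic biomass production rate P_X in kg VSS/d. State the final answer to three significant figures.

With endogenous decay neglected, the observed yield equals the true yield: Y_obs = Y = 0.709 g VSS/g BOD₅.
Mass of BOD₅ removed per day: Q(S₀ − S) = 1910 × 1930 g/m³ = 3686 kg/d.
So the net sludge growth is P_X = 0.7090 × 3686 = 2614 kg VSS/d.

P_X ≈ 2610 kg VSS/d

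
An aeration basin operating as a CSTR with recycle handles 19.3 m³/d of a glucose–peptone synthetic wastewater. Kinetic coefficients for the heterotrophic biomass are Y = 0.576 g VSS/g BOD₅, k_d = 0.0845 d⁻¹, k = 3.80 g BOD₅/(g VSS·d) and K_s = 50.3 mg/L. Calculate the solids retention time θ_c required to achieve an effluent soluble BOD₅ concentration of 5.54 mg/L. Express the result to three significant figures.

θ_c ≈ 7.54 d

From 1/θ_c = Y·k·S/(K_s + S) − k_d: Y·k·S/(K_s+S) = 0.576 × 3.80 × 5.54 / (50.3 + 5.54) = 0.2172 d⁻¹.
1/θ_c = 0.2172 − 0.0845 = 0.1327 d⁻¹, so θ_c = 7.538 d.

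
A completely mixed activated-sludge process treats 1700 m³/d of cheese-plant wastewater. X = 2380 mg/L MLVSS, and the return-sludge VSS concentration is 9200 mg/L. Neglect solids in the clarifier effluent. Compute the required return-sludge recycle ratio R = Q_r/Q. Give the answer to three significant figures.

R = Q_r/Q = X/(X_r − X) = 2380 / (9200 − 2380) = 0.3490.

R ≈ 0.349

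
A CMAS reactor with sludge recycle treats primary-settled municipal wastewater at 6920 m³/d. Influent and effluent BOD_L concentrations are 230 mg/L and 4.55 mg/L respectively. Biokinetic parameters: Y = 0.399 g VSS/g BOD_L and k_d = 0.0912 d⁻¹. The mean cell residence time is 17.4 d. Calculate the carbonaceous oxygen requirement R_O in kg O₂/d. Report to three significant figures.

The observed yield is Y_obs = Y/(1 + k_d·θ_c) = 0.399 / (1 + 0.0912 × 17.4) = 0.399 / 2.587 = 0.1542 g VSS per g BOD_L removed.
Substrate removed = Q·(S₀ − S) = 6920 m³/d × (230 − 4.55) g/m³ = 1.56×10^6 g/d = 1560 kg/d.
P_X = Y_obs·Q·(S₀ − S) = 0.1542 × 1560 = 240.6 kg VSS/d.
R_O = Q·(S₀ − S) − 1.42·P_X = 1560 − 1.42 × 240.6 = 1218 kg O₂/d.

R_O ≈ 1220 kg O₂/d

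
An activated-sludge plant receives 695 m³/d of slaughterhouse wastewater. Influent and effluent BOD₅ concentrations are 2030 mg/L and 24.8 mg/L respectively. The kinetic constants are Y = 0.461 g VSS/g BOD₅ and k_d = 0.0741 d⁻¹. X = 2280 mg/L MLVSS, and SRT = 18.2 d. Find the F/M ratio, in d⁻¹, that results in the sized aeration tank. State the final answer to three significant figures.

From the SRT design equation V = Y Q (S₀−S) θ_c / [X (1 + k_d θ_c)] = 0.461 × 695 × (2030 − 24.8) × 18.2 / [2280 × (1 + 0.0741 × 18.2)] = 1.17×10^7 / 5355 = 2184 m³.
F/M = Q·S₀ / (V·X) = 695 × 2030 / (2184 × 2280) = 0.2834 g BOD₅·(g VSS·d)⁻¹.

F/M ≈ 0.283 d⁻¹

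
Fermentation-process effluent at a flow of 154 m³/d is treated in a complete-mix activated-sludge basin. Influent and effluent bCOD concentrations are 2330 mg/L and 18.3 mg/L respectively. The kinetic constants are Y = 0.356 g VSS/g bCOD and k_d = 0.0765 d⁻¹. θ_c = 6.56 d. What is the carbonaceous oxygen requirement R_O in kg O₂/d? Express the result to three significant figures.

R_O ≈ 236 kg O₂/d

Y_obs = Y / (1 + k_d θ_c) = 0.356 / (1 + 0.0765 × 6.56) = 0.356 / 1.502 = 0.2370.
ΔS = 2330 − 18.3 = 2312 mg/L, so the substrate removal rate is 154 × 2312/1000 = 356.0 kg bCOD/d.
P_X = Y_obs·Q·(S₀ − S) = 0.2370 × 356.0 = 84.39 kg VSS/d.
R_O = Q·ΔS − 1.42 P_X = 356.0 − 119.8 = 236.2 kg O₂/d.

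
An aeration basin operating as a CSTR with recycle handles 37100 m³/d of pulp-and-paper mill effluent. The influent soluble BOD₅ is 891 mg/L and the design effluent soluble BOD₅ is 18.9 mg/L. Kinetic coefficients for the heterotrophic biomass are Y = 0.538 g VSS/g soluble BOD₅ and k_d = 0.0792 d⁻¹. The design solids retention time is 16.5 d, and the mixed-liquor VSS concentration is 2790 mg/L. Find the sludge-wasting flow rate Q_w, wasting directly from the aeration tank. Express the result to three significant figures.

Steady-state biomass mass balance: V·X·(1 + k_d·θ_c) = Y·Q·(S₀ − S)·θ_c, so V = 0.538 × 37100 × (891 − 18.9) × 16.5 / [2790 × (1 + 0.0792 × 16.5)] = 2.87×10^8 / 6436 = 44626 m³.
With mixed-liquor wasting, θ_c = V/Q_w, so Q_w = V/θ_c = 44626/16.5 = 2705 m³/d.

Q_w ≈ 2700 m³/d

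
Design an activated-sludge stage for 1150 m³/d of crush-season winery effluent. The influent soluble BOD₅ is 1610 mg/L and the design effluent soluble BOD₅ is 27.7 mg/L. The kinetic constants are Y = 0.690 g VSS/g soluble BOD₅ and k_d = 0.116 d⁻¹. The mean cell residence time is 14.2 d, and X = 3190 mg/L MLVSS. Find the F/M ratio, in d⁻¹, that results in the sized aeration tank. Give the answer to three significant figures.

F/M ≈ 0.275 d⁻¹

Steady-state biomass mass balance: V·X·(1 + k_d·θ_c) = Y·Q·(S₀ − S)·θ_c, so V = 0.690 × 1150 × (1610 − 27.7) × 14.2 / [3190 × (1 + 0.116 × 14.2)] = 1.78×10^7 / 8445 = 2111 m³.
F/M = applied load / biomass = Q·S₀/(V·X) = 1150 × 1610 / (2111 × 3190) = 0.2749 d⁻¹.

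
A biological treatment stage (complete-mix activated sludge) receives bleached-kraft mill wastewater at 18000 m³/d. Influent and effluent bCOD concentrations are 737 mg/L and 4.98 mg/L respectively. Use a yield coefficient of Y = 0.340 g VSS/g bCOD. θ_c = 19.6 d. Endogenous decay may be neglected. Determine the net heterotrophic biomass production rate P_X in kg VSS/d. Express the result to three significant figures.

P_X ≈ 4480 kg VSS/d

No decay correction is needed, so Y_obs = Y = 0.340.
Substrate removed = Q·(S₀ − S) = 18000 m³/d × (737 − 4.98) g/m³ = 1.32×10^7 g/d = 13176 kg/d.
Biomass produced: P_X = Y_obs·Q·ΔS = 0.3400 × 13176 ≈ 4480 kg VSS/d.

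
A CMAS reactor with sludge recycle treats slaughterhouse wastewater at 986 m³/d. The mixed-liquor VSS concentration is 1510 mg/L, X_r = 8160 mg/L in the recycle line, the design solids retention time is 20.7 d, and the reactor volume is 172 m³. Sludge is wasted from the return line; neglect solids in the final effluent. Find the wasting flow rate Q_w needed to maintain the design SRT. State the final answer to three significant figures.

θ_c = V·X/(Q_w·X_r) when wasting from the recycle, so Q_w = V·X/(θ_c·X_r) = 172.0 × 1510 / (20.7 × 8160) = 1.538 m³/d.

Q_w ≈ 1.54 m³/d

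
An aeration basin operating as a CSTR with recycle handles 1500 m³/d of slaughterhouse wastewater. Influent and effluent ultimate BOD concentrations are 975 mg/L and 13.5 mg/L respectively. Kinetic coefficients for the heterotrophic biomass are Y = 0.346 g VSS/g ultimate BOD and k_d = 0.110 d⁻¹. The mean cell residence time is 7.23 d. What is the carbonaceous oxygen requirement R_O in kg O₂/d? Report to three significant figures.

Observed yield with endogenous decay: Y_obs = Y / (1 + k_d·θ_c) = 0.346 / (1 + 0.110 × 7.23) = 0.346 / 1.795 = 0.1927 g VSS/g ultimate BOD.
Q·(S₀ − S) = 1500 × (975 − 13.5) × 10⁻³ = 1442 kg/d removed.
Net sludge production P_X = 0.1927 × 1442 = 278.0 kg VSS/d.
R_O = Q·ΔS − 1.42 P_X = 1442 − 394.7 = 1048 kg O₂/d.

R_O ≈ 1050 kg O₂/d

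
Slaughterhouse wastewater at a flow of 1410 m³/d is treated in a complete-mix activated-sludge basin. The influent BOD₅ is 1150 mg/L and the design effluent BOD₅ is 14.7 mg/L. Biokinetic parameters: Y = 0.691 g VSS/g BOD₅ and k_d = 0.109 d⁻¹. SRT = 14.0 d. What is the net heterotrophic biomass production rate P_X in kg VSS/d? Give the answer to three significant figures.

P_X ≈ 438 kg VSS/d

Observed yield with endogenous decay: Y_obs = Y / (1 + k_d·θ_c) = 0.691 / (1 + 0.109 × 14.0) = 0.691 / 2.526 = 0.2736 g VSS/g BOD₅.
Substrate removed = Q·(S₀ − S) = 1410 m³/d × (1150 − 14.7) g/m³ = 1.6×10^6 g/d = 1601 kg/d.
Net biomass production P_X = Y_obs × Q·(S₀ − S) = 0.2736 × 1601 = 437.9 kg VSS/d.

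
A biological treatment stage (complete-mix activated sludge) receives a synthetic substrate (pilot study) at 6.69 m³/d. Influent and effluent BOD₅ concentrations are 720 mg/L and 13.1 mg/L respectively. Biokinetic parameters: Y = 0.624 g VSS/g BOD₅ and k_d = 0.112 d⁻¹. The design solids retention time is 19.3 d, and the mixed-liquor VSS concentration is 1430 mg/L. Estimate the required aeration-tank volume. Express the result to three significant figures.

V ≈ 12.6 m³

Rearranging the biomass balance for a CMAS with decay, V = Y·Q·ΔS·θ_c / [X·(1+k_d θ_c)] = 0.624 × 6.69 × (720 − 13.1) × 19.3 / [1430 × (1 + 0.112 × 19.3)] = 5.7×10^4 / 4521 = 12.60 m³.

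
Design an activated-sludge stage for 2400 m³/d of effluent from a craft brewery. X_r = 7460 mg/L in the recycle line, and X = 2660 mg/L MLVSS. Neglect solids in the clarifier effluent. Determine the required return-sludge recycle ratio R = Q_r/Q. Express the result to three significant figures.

R ≈ 0.554

R = Q_r/Q = X/(X_r − X) = 2660 / (7460 − 2660) = 0.5542.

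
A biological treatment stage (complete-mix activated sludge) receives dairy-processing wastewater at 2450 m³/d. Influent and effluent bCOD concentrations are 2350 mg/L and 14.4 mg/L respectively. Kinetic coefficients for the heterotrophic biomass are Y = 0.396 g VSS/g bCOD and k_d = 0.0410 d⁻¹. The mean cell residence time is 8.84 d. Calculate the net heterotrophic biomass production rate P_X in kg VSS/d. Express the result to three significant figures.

Observed yield with endogenous decay: Y_obs = Y / (1 + k_d·θ_c) = 0.396 / (1 + 0.0410 × 8.84) = 0.396 / 1.362 = 0.2907 g VSS/g bCOD.
Q·(S₀ − S) = 2450 × (2350 − 14.4) × 10⁻³ = 5722 kg/d removed.
P_X = Y_obs · Q(S₀ − S) = 0.2907 × 5722 = 1663 kg VSS/d.

P_X ≈ 1660 kg VSS/d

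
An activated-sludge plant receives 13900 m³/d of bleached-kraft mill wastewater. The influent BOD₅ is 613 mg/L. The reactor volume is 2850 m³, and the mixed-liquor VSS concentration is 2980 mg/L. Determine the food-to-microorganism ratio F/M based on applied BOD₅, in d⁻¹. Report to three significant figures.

F/M ≈ 1.00 d⁻¹

F/M = Q·S₀ / (V·X) = 13900 × 613 / (2850 × 2980) = 1.003 g BOD₅·(g VSS·d)⁻¹.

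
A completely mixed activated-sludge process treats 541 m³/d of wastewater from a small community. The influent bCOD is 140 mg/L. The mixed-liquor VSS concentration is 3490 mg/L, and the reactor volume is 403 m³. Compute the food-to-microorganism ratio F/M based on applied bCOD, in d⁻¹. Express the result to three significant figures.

F/M = Q·S₀ / (V·X) = 541 × 140 / (403.0 × 3490) = 0.05385 g bCOD·(g VSS·d)⁻¹.

F/M ≈ 0.0539 d⁻¹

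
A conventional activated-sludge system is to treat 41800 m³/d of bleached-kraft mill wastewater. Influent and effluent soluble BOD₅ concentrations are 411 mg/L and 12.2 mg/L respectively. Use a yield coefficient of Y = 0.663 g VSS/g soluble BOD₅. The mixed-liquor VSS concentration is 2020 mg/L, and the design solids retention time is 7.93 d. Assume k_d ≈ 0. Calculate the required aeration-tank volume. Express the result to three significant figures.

Biomass mass balance (decay neglected): V·X = Y·Q·(S₀ − S)·θ_c, so V = 0.663 × 41800 × (411 − 12.2) × 7.93 / 2020 = 43388 m³.

V ≈ 43400 m³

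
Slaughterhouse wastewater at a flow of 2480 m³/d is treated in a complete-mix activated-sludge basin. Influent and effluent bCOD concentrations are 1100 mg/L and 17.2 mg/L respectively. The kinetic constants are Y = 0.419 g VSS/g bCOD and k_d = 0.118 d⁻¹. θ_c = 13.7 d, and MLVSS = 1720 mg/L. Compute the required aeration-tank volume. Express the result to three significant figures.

Steady-state biomass mass balance: V·X·(1 + k_d·θ_c) = Y·Q·(S₀ − S)·θ_c, so V = 0.419 × 2480 × (1100 − 17.2) × 13.7 / [1720 × (1 + 0.118 × 13.7)] = 1.54×10^7 / 4501 = 3425 m³.

V ≈ 3430 m³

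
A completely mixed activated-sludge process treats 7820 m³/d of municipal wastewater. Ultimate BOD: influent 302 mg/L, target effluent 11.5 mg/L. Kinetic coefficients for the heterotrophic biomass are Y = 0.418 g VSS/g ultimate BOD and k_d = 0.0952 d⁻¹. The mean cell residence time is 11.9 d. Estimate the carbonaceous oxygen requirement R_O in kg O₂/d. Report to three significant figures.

Observed yield with endogenous decay: Y_obs = Y / (1 + k_d·θ_c) = 0.418 / (1 + 0.0952 × 11.9) = 0.418 / 2.133 = 0.1960 g VSS/g ultimate BOD.
ΔS = 302 − 11.5 = 290.5 mg/L, so the substrate removal rate is 7820 × 290.5/1000 = 2272 kg ultimate BOD/d.
P_X = Y_obs·Q·(S₀ − S) = 0.1960 × 2272 = 445.2 kg VSS/d.
R_O = Q·ΔS − 1.42 P_X = 2272 − 632.2 = 1640 kg O₂/d.

R_O ≈ 1640 kg O₂/d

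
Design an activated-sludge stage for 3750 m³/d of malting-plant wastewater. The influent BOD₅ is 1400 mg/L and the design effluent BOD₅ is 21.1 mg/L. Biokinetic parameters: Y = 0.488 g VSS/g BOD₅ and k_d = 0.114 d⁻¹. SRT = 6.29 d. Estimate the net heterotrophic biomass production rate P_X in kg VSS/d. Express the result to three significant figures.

P_X ≈ 1470 kg VSS/d

The observed yield is Y_obs = Y/(1 + k_d·θ_c) = 0.488 / (1 + 0.114 × 6.29) = 0.488 / 1.717 = 0.2842 g VSS per g BOD₅ removed.
Q·(S₀ − S) = 3750 × (1400 − 21.1) × 10⁻³ = 5171 kg/d removed.
P_X = Y_obs · Q(S₀ − S) = 0.2842 × 5171 = 1470 kg VSS/d.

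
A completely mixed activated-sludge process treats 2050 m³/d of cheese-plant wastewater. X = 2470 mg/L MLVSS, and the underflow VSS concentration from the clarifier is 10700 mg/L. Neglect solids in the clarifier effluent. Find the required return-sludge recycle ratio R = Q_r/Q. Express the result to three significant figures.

R ≈ 0.300

R = Q_r/Q = X/(X_r − X) = 2470 / (10700 − 2470) = 0.3001.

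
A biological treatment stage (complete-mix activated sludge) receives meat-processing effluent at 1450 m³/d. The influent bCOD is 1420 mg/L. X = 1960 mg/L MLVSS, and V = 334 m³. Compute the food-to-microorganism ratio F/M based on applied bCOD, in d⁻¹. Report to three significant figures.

Food-to-microorganism ratio F/M = Q S₀ / (V X) = 1450 × 1420 / (334.0 × 1960) = 3.145 d⁻¹.

F/M ≈ 3.15 d⁻¹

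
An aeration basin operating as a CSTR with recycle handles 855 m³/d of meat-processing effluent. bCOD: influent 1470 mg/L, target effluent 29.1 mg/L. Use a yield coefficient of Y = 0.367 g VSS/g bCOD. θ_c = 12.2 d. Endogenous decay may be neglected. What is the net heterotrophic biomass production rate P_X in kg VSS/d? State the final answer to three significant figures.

P_X ≈ 452 kg VSS/d

With endogenous decay neglected, the observed yield equals the true yield: Y_obs = Y = 0.367 g VSS/g bCOD.
ΔS = 1470 − 29.1 = 1441 mg/L, so the substrate removal rate is 855 × 1441/1000 = 1232 kg bCOD/d.
So the net sludge growth is P_X = 0.3670 × 1232 = 452.1 kg VSS/d.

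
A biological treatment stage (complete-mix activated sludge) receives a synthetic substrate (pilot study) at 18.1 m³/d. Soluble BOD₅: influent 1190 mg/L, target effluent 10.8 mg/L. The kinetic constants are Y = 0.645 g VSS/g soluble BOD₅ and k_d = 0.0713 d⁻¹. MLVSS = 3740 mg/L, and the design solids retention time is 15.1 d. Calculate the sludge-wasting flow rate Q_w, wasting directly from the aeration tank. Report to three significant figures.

Q_w ≈ 1.77 m³/d

Rearranging the biomass balance for a CMAS with decay, V = Y·Q·ΔS·θ_c / [X·(1+k_d θ_c)] = 0.645 × 18.1 × (1190 − 10.8) × 15.1 / [3740 × (1 + 0.0713 × 15.1)] = 2.08×10^5 / 7767 = 26.77 m³.
With mixed-liquor wasting, θ_c = V/Q_w, so Q_w = V/θ_c = 26.77/15.1 = 1.773 m³/d.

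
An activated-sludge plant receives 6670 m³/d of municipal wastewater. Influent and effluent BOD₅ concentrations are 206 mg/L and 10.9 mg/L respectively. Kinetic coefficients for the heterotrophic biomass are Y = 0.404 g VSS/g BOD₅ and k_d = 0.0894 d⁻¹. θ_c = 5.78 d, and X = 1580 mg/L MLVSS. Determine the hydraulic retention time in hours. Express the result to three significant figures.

τ ≈ 4.56 h

Steady-state biomass mass balance: V·X·(1 + k_d·θ_c) = Y·Q·(S₀ − S)·θ_c, so V = 0.404 × 6670 × (206 − 10.9) × 5.78 / [1580 × (1 + 0.0894 × 5.78)] = 3.04×10^6 / 2396 = 1268 m³.
HRT = V/Q = 1268 m³ / 6670 m³·d⁻¹ = 0.1901 d × 24 = 4.563 h.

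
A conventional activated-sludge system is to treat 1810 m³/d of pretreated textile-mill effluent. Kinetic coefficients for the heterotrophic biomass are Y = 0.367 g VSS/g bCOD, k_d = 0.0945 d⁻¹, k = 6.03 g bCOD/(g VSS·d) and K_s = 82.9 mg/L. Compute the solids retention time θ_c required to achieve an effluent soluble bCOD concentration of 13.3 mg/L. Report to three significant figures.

θ_c ≈ 4.73 d

Specific growth rate at S = 13.3 mg/L: μ = YkS/(K_s+S) = 0.367·6.03·13.3/(82.9+13.3) = 0.3060 d⁻¹.
θ_c = 1/(μ − k_d) = 1/(0.3060 − 0.0945) = 1/0.2115 = 4.729 d.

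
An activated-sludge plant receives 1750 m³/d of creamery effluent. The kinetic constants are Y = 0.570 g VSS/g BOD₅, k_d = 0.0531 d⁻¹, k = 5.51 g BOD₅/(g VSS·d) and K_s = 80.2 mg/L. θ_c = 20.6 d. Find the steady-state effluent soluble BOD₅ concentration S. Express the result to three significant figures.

S ≈ 2.68 mg/L

For a completely mixed reactor with recycle the Lawrence–McCarty relation gives S = K_s·(1 + k_d·θ_c) / [θ_c·(Y·k − k_d) − 1] = 80.2 × (1 + 0.0531 × 20.6) / [20.6 × (0.570 × 5.51 − 0.0531) − 1] = 167.9 / 62.60 = 2.682 mg/L.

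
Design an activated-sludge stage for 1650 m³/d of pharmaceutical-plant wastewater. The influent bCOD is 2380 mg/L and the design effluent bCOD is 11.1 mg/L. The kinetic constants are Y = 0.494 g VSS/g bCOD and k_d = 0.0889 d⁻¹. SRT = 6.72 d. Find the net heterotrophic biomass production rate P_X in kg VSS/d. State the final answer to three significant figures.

P_X ≈ 1210 kg VSS/d

Observed yield with endogenous decay: Y_obs = Y / (1 + k_d·θ_c) = 0.494 / (1 + 0.0889 × 6.72) = 0.494 / 1.597 = 0.3093 g VSS/g bCOD.
Mass of bCOD removed per day: Q(S₀ − S) = 1650 × 2369 g/m³ = 3909 kg/d.
P_X = Y_obs · Q(S₀ − S) = 0.3093 × 3909 = 1209 kg VSS/d.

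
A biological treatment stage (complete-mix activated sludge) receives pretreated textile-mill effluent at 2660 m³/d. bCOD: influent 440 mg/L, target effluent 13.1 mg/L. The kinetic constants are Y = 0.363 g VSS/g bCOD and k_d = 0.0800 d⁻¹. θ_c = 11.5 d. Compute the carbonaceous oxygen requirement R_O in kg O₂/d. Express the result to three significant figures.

The observed yield is Y_obs = Y/(1 + k_d·θ_c) = 0.363 / (1 + 0.0800 × 11.5) = 0.363 / 1.920 = 0.1891 g VSS per g bCOD removed.
Q·(S₀ − S) = 2660 × (440 − 13.1) × 10⁻³ = 1136 kg/d removed.
Biomass synthesised: P_X = Y_obs × 1136 = 214.7 kg VSS/d.
Carbonaceous O₂ demand = substrate oxidised − cell-mass equivalent = 1136 − 1.42 × 214.7 = 830.7 kg O₂/d.

R_O ≈ 831 kg O₂/d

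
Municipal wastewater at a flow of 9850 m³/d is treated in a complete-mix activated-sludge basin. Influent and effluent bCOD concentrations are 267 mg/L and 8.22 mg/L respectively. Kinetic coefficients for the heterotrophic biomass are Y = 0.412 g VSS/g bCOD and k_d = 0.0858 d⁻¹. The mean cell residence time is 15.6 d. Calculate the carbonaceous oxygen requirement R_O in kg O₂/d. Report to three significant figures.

Observed yield with endogenous decay: Y_obs = Y / (1 + k_d·θ_c) = 0.412 / (1 + 0.0858 × 15.6) = 0.412 / 2.338 = 0.1762 g VSS/g bCOD.
Mass of bCOD removed per day: Q(S₀ − S) = 9850 × 258.8 g/m³ = 2549 kg/d.
P_X = Y_obs·Q·(S₀ − S) = 0.1762 × 2549 = 449.1 kg VSS/d.
Carbonaceous O₂ demand = substrate oxidised − cell-mass equivalent = 2549 − 1.42 × 449.1 = 1911 kg O₂/d.

R_O ≈ 1910 kg O₂/d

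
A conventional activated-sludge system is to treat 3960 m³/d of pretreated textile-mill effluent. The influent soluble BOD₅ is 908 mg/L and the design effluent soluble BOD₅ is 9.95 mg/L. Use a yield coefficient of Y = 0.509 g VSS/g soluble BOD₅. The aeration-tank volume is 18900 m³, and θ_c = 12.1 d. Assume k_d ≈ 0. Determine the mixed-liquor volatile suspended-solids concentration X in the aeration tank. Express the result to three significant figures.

X ≈ 1160 mg/L

Without decay, X = Y Q (S₀−S) θ_c / V = 0.509 × 3960 × (908 − 9.95) × 12.1 / 18900 = 1159 mg/L.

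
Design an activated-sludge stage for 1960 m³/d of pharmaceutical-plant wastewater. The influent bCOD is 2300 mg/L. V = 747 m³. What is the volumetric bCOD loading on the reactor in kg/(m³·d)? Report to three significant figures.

L_v ≈ 6.03 kg bCOD/(m³·d)

L_v = Q S₀ / V = 1960 × 2300 × 10⁻³ / 747.0 = 6.035 kg/(m³·d).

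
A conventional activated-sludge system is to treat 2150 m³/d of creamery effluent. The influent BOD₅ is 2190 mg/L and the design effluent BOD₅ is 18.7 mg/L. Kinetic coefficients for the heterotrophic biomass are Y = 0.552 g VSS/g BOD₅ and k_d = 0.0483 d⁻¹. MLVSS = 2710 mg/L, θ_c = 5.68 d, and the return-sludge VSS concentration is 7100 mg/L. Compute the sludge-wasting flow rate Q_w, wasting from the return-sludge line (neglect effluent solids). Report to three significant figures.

Rearranging the biomass balance for a CMAS with decay, V = Y·Q·ΔS·θ_c / [X·(1+k_d θ_c)] = 0.552 × 2150 × (2190 − 18.7) × 5.68 / [2710 × (1 + 0.0483 × 5.68)] = 1.46×10^7 / 3453 = 4238 m³.
θ_c = V·X/(Q_w·X_r) when wasting from the recycle, so Q_w = V·X/(θ_c·X_r) = 4238 × 2710 / (5.68 × 7100) = 284.8 m³/d.

Q_w ≈ 285 m³/d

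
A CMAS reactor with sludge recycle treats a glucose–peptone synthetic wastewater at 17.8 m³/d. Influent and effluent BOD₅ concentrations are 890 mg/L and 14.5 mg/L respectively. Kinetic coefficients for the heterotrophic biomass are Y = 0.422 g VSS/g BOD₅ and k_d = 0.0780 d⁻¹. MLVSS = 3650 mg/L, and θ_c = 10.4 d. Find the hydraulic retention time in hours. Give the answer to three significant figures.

Steady-state biomass mass balance: V·X·(1 + k_d·θ_c) = Y·Q·(S₀ − S)·θ_c, so V = 0.422 × 17.8 × (890 − 14.5) × 10.4 / [3650 × (1 + 0.0780 × 10.4)] = 6.84×10^4 / 6611 = 10.35 m³.
τ = V/Q = 10.35/17.8 = 0.5812 d, or 13.95 h.

τ ≈ 13.9 h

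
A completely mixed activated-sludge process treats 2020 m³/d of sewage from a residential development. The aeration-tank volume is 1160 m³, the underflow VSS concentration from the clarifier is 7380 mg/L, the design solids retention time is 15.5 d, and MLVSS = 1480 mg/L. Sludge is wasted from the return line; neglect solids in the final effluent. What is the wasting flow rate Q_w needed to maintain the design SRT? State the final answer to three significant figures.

Q_w ≈ 15.0 m³/d

θ_c = V·X/(Q_w·X_r) when wasting from the recycle, so Q_w = V·X/(θ_c·X_r) = 1160 × 1480 / (15.5 × 7380) = 15.01 m³/d.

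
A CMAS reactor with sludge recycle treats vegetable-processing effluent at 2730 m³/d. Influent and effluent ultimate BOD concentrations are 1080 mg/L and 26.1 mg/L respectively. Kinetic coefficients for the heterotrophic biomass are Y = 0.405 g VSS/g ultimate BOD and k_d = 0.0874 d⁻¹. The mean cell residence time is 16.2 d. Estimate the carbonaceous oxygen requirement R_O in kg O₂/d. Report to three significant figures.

Y_obs = Y / (1 + k_d θ_c) = 0.405 / (1 + 0.0874 × 16.2) = 0.405 / 2.416 = 0.1676.
ΔS = 1080 − 26.1 = 1054 mg/L, so the substrate removal rate is 2730 × 1054/1000 = 2877 kg ultimate BOD/d.
Biomass synthesised: P_X = Y_obs × 2877 = 482.3 kg VSS/d.
Carbonaceous O₂ demand = substrate oxidised − cell-mass equivalent = 2877 − 1.42 × 482.3 = 2192 kg O₂/d.

R_O ≈ 2190 kg O₂/d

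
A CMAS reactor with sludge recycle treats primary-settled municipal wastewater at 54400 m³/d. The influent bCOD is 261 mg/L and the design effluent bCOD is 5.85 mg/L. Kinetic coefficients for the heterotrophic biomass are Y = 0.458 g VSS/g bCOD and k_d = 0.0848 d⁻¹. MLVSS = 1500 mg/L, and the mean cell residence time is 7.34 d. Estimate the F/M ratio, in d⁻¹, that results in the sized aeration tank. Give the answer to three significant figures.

F/M ≈ 0.494 d⁻¹

Rearranging the biomass balance for a CMAS with decay, V = Y·Q·ΔS·θ_c / [X·(1+k_d θ_c)] = 0.458 × 54400 × (261 − 5.85) × 7.34 / [1500 × (1 + 0.0848 × 7.34)] = 4.67×10^7 / 2434 = 19173 m³.
Food-to-microorganism ratio F/M = Q S₀ / (V X) = 54400 × 261 / (19173 × 1500) = 0.4937 d⁻¹.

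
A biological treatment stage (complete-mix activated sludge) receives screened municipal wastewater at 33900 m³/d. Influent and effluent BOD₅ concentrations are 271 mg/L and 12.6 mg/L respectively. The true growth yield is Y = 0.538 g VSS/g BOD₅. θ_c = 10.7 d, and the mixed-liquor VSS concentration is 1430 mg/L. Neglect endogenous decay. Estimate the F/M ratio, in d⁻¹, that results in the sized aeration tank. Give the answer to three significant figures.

F/M ≈ 0.182 d⁻¹

Biomass mass balance (decay neglected): V·X = Y·Q·(S₀ − S)·θ_c, so V = 0.538 × 33900 × (271 − 12.6) × 10.7 / 1430 = 35263 m³.
F/M = applied load / biomass = Q·S₀/(V·X) = 33900 × 271 / (35263 × 1430) = 0.1822 d⁻¹.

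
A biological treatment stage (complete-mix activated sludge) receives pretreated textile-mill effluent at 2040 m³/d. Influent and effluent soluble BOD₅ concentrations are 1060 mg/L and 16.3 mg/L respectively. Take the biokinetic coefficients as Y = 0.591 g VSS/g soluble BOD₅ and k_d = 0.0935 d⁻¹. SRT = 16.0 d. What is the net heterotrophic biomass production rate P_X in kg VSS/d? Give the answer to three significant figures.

The observed yield is Y_obs = Y/(1 + k_d·θ_c) = 0.591 / (1 + 0.0935 × 16.0) = 0.591 / 2.496 = 0.2368 g VSS per g soluble BOD₅ removed.
Mass of soluble BOD₅ removed per day: Q(S₀ − S) = 2040 × 1044 g/m³ = 2129 kg/d.
Net biomass production P_X = Y_obs × Q·(S₀ − S) = 0.2368 × 2129 = 504.1 kg VSS/d.

P_X ≈ 504 kg VSS/d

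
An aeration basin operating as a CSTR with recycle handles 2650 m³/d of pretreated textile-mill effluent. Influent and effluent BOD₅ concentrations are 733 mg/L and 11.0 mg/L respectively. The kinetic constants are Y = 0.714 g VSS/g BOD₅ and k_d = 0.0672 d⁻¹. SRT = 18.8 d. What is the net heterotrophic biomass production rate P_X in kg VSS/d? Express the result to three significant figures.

Correct the yield for decay: Y_obs = Y/(1 + k_d θ_c) = 0.714 / (1 + 0.0672 × 18.8) = 0.714 / 2.263 = 0.3155.
Q·(S₀ − S) = 2650 × (733 − 11.0) × 10⁻³ = 1913 kg/d removed.
Biomass produced: P_X = Y_obs·Q·ΔS = 0.3155 × 1913 ≈ 603.6 kg VSS/d.

P_X ≈ 604 kg VSS/d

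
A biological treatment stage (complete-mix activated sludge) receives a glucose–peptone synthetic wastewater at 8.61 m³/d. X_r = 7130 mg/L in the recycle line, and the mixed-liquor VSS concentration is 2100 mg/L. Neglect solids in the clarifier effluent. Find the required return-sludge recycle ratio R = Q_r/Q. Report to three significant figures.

Solids balance on the clarifier gives (1+R)X = R·X_r, so R = X/(X_r − X) = 2100 / (7130 − 2100) = 0.4175.

R ≈ 0.417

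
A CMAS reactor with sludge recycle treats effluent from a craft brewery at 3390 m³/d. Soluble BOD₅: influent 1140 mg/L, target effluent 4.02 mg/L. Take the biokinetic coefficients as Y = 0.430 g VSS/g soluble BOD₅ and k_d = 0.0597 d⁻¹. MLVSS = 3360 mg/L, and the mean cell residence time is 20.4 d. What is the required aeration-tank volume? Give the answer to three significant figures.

Steady-state biomass mass balance: V·X·(1 + k_d·θ_c) = Y·Q·(S₀ − S)·θ_c, so V = 0.430 × 3390 × (1140 − 4.02) × 20.4 / [3360 × (1 + 0.0597 × 20.4)] = 3.38×10^7 / 7452 = 4533 m³.

V ≈ 4530 m³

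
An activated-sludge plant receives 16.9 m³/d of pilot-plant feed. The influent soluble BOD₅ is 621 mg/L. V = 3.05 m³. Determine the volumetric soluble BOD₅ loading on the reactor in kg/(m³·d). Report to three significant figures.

Applied soluble BOD₅ load per unit volume = Q·S₀/V = (16.9 × 621/1000)/3.050 = 3.441 kg soluble BOD₅·m⁻³·d⁻¹.

L_v ≈ 3.44 kg soluble BOD₅/(m³·d)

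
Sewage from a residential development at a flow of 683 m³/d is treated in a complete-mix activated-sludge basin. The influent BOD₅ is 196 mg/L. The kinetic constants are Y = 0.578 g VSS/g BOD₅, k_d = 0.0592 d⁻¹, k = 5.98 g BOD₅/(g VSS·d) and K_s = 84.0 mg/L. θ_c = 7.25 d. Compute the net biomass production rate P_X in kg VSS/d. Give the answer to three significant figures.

P_X ≈ 52.7 kg VSS/d

Effluent substrate depends only on kinetics and SRT: S = K_s(1 + k_d θ_c) / [θ_c(Yk − k_d) − 1] = 84.0 × (1 + 0.0592 × 7.25) / [7.25 × (0.578 × 5.98 − 0.0592) − 1] = 120.1 / 23.63 = 5.081 mg/L.
Observed yield with endogenous decay: Y_obs = Y / (1 + k_d·θ_c) = 0.578 / (1 + 0.0592 × 7.25) = 0.578 / 1.429 = 0.4044 g VSS/g BOD₅.
Substrate removed = Q·(S₀ − S) = 683 m³/d × (196 − 5.08) g/m³ = 1.3×10^5 g/d = 130.4 kg/d.
Biomass produced: P_X = Y_obs·Q·ΔS = 0.4044 × 130.4 ≈ 52.74 kg VSS/d.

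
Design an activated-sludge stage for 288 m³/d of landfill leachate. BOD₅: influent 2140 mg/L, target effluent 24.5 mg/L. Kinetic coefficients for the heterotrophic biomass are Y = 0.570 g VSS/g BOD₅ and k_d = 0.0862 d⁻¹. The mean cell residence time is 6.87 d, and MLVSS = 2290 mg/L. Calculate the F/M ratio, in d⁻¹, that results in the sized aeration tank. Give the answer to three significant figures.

F/M ≈ 0.411 d⁻¹

Rearranging the biomass balance for a CMAS with decay, V = Y·Q·ΔS·θ_c / [X·(1+k_d θ_c)] = 0.570 × 288 × (2140 − 24.5) × 6.87 / [2290 × (1 + 0.0862 × 6.87)] = 2.39×10^6 / 3646 = 654.3 m³.
F/M = Q·S₀ / (V·X) = 288 × 2140 / (654.3 × 2290) = 0.4113 g BOD₅·(g VSS·d)⁻¹.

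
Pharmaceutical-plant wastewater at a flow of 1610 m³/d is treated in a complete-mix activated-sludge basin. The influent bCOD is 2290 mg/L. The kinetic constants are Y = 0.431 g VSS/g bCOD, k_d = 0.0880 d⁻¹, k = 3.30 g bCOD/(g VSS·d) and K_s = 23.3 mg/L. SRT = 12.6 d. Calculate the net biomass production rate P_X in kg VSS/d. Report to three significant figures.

From the Monod/SRT balance for a CMAS, S = K_s·(1+k_d θ_c)/[θ_c·(Y k − k_d) − 1] = 23.3 × (1 + 0.0880 × 12.6) / [12.6 × (0.431 × 3.30 − 0.0880) − 1] = 49.14 / 15.81 = 3.107 mg/L.
Correct the yield for decay: Y_obs = Y/(1 + k_d θ_c) = 0.431 / (1 + 0.0880 × 12.6) = 0.431 / 2.109 = 0.2044.
Q·(S₀ − S) = 1610 × (2290 − 3.11) × 10⁻³ = 3682 kg/d removed.
Biomass produced: P_X = Y_obs·Q·ΔS = 0.2044 × 3682 ≈ 752.5 kg VSS/d.

P_X ≈ 753 kg VSS/d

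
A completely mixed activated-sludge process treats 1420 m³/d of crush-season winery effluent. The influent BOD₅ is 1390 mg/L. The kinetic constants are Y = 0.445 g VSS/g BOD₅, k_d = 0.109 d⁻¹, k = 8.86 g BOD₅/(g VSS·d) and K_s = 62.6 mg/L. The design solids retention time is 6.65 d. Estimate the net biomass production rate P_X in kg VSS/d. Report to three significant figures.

P_X ≈ 508 kg VSS/d

For a completely mixed reactor with recycle the Lawrence–McCarty relation gives S = K_s·(1 + k_d·θ_c) / [θ_c·(Y·k − k_d) − 1] = 62.6 × (1 + 0.109 × 6.65) / [6.65 × (0.445 × 8.86 − 0.109) − 1] = 108.0 / 24.49 = 4.408 mg/L.
Correct the yield for decay: Y_obs = Y/(1 + k_d θ_c) = 0.445 / (1 + 0.109 × 6.65) = 0.445 / 1.725 = 0.2580.
Substrate removed = Q·(S₀ − S) = 1420 m³/d × (1390 − 4.41) g/m³ = 1.97×10^6 g/d = 1968 kg/d.
So the net sludge growth is P_X = 0.2580 × 1968 = 507.6 kg VSS/d.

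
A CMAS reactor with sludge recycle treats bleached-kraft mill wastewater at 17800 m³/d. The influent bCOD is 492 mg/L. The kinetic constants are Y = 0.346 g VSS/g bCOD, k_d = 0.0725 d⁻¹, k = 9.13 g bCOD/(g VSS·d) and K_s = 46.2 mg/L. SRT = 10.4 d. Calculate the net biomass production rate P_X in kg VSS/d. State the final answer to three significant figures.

P_X ≈ 1720 kg VSS/d

For a completely mixed reactor with recycle the Lawrence–McCarty relation gives S = K_s·(1 + k_d·θ_c) / [θ_c·(Y·k − k_d) − 1] = 46.2 × (1 + 0.0725 × 10.4) / [10.4 × (0.346 × 9.13 − 0.0725) − 1] = 81.03 / 31.10 = 2.606 mg/L.
Y_obs = Y / (1 + k_d θ_c) = 0.346 / (1 + 0.0725 × 10.4) = 0.346 / 1.754 = 0.1973.
Q·(S₀ − S) = 17800 × (492 − 2.61) × 10⁻³ = 8711 kg/d removed.
Net biomass production P_X = Y_obs × Q·(S₀ − S) = 0.1973 × 8711 = 1718 kg VSS/d.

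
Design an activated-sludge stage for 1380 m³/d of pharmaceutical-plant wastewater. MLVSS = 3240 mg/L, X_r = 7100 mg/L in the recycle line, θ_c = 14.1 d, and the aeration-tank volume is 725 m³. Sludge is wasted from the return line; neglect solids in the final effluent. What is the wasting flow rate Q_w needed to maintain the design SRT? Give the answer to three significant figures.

Q_w = (V·X)/(θ_c X_r) = 725.0 × 3240 / (14.1 × 7100) = 23.46 m³/d.

Q_w ≈ 23.5 m³/d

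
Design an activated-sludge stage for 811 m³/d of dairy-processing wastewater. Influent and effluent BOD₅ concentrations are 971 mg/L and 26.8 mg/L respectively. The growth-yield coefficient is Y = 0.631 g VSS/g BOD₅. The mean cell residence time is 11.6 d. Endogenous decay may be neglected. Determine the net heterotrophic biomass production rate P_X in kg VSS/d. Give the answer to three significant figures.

P_X ≈ 483 kg VSS/d

Since k_d ≈ 0, Y_obs = Y = 0.631 g VSS/g BOD₅.
Mass of BOD₅ removed per day: Q(S₀ − S) = 811 × 944.2 g/m³ = 765.7 kg/d.
P_X = Y_obs · Q(S₀ − S) = 0.6310 × 765.7 = 483.2 kg VSS/d.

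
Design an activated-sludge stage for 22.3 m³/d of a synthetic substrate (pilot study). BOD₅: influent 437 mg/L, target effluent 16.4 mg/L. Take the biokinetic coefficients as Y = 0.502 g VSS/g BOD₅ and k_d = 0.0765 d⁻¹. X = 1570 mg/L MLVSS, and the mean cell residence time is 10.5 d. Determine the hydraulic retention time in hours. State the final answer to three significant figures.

From the SRT design equation V = Y Q (S₀−S) θ_c / [X (1 + k_d θ_c)] = 0.502 × 22.3 × (437 − 16.4) × 10.5 / [1570 × (1 + 0.0765 × 10.5)] = 4.94×10^4 / 2831 = 17.46 m³.
τ = V/Q = 17.46/22.3 = 0.7831 d, or 18.79 h.

τ ≈ 18.8 h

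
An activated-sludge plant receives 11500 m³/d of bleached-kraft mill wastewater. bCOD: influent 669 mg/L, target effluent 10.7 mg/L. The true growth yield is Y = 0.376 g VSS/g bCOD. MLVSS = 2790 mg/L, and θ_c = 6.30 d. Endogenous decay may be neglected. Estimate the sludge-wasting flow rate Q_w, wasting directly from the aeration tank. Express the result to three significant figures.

Q_w ≈ 1020 m³/d

V·X = Y·Q·ΔS·θ_c gives V = 0.376 × 11500 × (669 − 10.7) × 6.30 / 2790 = 6428 m³.
Wasting from the aeration tank: Q_w = V / θ_c = 6428 / 6.30 = 1020 m³/d.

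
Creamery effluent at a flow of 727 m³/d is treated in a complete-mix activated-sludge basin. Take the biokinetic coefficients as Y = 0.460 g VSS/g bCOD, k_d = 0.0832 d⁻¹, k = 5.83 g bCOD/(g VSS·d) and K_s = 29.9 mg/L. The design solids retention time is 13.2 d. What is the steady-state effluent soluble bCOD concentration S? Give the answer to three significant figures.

For a completely mixed reactor with recycle the Lawrence–McCarty relation gives S = K_s·(1 + k_d·θ_c) / [θ_c·(Y·k − k_d) − 1] = 29.9 × (1 + 0.0832 × 13.2) / [13.2 × (0.460 × 5.83 − 0.0832) − 1] = 62.74 / 33.30 = 1.884 mg/L.

S ≈ 1.88 mg/L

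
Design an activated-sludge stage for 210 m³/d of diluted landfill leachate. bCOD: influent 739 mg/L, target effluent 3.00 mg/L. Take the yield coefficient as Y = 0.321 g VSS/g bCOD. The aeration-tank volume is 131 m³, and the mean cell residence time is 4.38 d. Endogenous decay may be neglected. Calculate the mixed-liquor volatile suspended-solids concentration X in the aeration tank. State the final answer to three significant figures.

X ≈ 1660 mg/L

From V·X = Y·Q·(S₀ − S)·θ_c (decay neglected): X = 0.321 × 210 × (739 − 3.00) × 4.38 / 131 = 1659 mg/L.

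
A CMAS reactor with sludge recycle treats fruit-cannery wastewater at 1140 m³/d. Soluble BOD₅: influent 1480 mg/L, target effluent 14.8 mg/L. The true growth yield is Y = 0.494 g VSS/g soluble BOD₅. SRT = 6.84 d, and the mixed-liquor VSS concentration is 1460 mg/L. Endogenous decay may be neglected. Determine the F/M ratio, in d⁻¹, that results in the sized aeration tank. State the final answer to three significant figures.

Biomass mass balance (decay neglected): V·X = Y·Q·(S₀ − S)·θ_c, so V = 0.494 × 1140 × (1480 − 14.8) × 6.84 / 1460 = 3866 m³.
Food-to-microorganism ratio F/M = Q S₀ / (V X) = 1140 × 1480 / (3866 × 1460) = 0.2989 d⁻¹.

F/M ≈ 0.299 d⁻¹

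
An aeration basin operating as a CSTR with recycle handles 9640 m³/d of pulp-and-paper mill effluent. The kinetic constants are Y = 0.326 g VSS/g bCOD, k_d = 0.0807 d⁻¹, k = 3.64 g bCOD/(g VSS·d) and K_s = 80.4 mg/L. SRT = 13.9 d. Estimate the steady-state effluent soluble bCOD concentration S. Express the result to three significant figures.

Effluent substrate depends only on kinetics and SRT: S = K_s(1 + k_d θ_c) / [θ_c(Yk − k_d) − 1] = 80.4 × (1 + 0.0807 × 13.9) / [13.9 × (0.326 × 3.64 − 0.0807) − 1] = 170.6 / 14.37 = 11.87 mg/L.

S ≈ 11.9 mg/L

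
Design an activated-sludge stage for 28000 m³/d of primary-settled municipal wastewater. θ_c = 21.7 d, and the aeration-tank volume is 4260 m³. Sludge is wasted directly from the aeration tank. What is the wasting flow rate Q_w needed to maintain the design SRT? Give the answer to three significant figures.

Wasting from the aeration tank: Q_w = V / θ_c = 4260 / 21.7 = 196.3 m³/d.

Q_w ≈ 196 m³/d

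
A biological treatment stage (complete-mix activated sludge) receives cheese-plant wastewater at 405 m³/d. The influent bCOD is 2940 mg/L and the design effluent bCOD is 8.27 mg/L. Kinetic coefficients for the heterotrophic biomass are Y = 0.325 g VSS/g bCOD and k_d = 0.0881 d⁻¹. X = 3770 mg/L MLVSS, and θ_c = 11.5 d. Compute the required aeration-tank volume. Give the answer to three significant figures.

V ≈ 585 m³

Steady-state biomass mass balance: V·X·(1 + k_d·θ_c) = Y·Q·(S₀ − S)·θ_c, so V = 0.325 × 405 × (2940 − 8.27) × 11.5 / [3770 × (1 + 0.0881 × 11.5)] = 4.44×10^6 / 7590 = 584.7 m³.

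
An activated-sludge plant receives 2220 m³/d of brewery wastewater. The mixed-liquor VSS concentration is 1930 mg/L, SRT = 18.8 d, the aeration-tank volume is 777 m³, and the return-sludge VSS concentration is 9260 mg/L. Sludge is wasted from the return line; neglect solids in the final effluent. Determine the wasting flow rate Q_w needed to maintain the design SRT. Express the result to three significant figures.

θ_c = V·X/(Q_w·X_r) when wasting from the recycle, so Q_w = V·X/(θ_c·X_r) = 777.0 × 1930 / (18.8 × 9260) = 8.614 m³/d.

Q_w ≈ 8.61 m³/d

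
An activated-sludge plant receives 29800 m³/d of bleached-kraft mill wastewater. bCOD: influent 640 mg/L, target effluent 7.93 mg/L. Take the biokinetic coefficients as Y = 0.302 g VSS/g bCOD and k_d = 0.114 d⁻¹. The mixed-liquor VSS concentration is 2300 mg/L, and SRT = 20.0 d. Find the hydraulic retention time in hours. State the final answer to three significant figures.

τ ≈ 12.1 h

Steady-state biomass mass balance: V·X·(1 + k_d·θ_c) = Y·Q·(S₀ − S)·θ_c, so V = 0.302 × 29800 × (640 − 7.93) × 20.0 / [2300 × (1 + 0.114 × 20.0)] = 1.14×10^8 / 7544 = 15081 m³.
HRT = V/Q = 15081 m³ / 29800 m³·d⁻¹ = 0.5061 d × 24 = 12.15 h.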